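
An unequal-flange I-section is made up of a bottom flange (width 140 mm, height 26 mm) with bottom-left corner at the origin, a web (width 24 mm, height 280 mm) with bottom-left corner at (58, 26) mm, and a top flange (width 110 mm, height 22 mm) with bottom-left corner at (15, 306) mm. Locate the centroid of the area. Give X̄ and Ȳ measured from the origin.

X̄ = 70.00 mm, Ȳ = 151.02 mm

bottom flange: A = 140 × 26 = 3640.00, centroid at (70.00, 13.00).
web: A = 24 × 280 = 6720.00, centroid at (70.00, 166.00).
top flange: A = 110 × 22 = 2420.00, centroid at (70.00, 317.00).
ΣA = 12780.00 mm²
ΣAX̄ = (3640.00)(70.00) + (6720.00)(70.00) + (2420.00)(70.00) = 894600.00 mm³
ΣAȲ = (3640.00)(13.00) + (6720.00)(166.00) + (2420.00)(317.00) = 1929980.00 mm³
X̄ = 894600.00 / 12780.00 = 70.00 mm
Ȳ = 1929980.00 / 12780.00 = 151.02 mm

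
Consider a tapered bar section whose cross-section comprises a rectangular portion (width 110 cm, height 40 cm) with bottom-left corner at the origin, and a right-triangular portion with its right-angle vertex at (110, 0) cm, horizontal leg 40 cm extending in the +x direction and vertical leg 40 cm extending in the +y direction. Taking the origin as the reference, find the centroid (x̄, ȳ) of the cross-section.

x̄ = 65.51 cm, ȳ = 18.97 cm

rectangular portion: A = 110 × 40 = 4400.00, centroid at (55.00, 20.00).
triangular portion: A = ½·40·40 = 800.00, centroid at (123.33, 13.33).
ΣA = 5200.00 cm², ΣAx̄ = 340666.67 cm³, ΣAȳ = 98666.67 cm³.
x̄ = 340666.67/5200.00 = 65.51 cm; ȳ = 98666.67/5200.00 = 18.97 cm.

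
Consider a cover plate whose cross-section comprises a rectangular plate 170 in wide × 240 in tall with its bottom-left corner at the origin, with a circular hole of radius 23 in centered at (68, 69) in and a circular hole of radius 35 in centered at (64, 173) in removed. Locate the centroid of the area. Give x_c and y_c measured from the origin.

x_c = 88.09 in, y_c = 116.62 in

plate: A = 170 × 240 = 40800.00, centroid at (85.00, 120.00).
hole 1: A = −π·23² = -1661.90, centroid at (68.00, 69.00).
hole 2: A = −π·35² = -3848.45, centroid at (64.00, 173.00).
ΣA = 35289.65 in²
ΣAx_c = (40800.00)(85.00) + (-1661.90)(68.00) + (-3848.45)(64.00) = 3108689.77 in³
ΣAy_c = (40800.00)(120.00) + (-1661.90)(69.00) + (-3848.45)(173.00) = 4115546.70 in³
x_c = 3108689.77 / 35289.65 = 88.09 in
y_c = 4115546.70 / 35289.65 = 116.62 in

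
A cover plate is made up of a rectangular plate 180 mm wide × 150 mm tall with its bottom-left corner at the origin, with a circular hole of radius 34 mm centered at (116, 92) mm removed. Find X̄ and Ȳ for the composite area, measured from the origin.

plate: A = 180 × 150 = 27000.00, centroid at (90.00, 75.00).
hole: A = −π·34² = -3631.68, centroid at (116.00, 92.00).
ΣA = 23368.32 mm²
ΣAX̄ = (27000.00)(90.00) + (-3631.68)(116.00) = 2008724.99 mm³
ΣAȲ = (27000.00)(75.00) + (-3631.68)(92.00) = 1690885.34 mm³
X̄ = 2008724.99 / 23368.32 = 85.96 mm
Ȳ = 1690885.34 / 23368.32 = 72.36 mm

X̄ = 85.96 mm, Ȳ = 72.36 mm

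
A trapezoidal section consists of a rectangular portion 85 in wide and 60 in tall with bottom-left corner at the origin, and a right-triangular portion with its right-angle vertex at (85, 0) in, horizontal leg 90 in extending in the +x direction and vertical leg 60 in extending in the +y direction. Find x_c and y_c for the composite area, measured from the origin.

rectangular portion: A = 85 × 60 = 5100.00, centroid at (42.50, 30.00).
triangular portion: A = ½·90·60 = 2700.00, centroid at (115.00, 20.00).
ΣA = 7800.00 in²
ΣAx_c = (5100.00)(42.50) + (2700.00)(115.00) = 527250.00 in³
ΣAy_c = (5100.00)(30.00) + (2700.00)(20.00) = 207000.00 in³
x_c = 527250.00 / 7800.00 = 67.60 in
y_c = 207000.00 / 7800.00 = 26.54 in

x_c = 67.60 in, y_c = 26.54 in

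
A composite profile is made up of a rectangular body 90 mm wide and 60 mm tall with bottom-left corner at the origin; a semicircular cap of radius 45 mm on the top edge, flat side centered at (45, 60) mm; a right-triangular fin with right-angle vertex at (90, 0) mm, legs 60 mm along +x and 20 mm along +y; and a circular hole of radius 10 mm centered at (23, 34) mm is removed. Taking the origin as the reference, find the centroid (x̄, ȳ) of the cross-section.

rectangular body: A = 90 × 60 = 5400.00, centroid at (45.00, 30.00).
semicircular top: A = ½π·45² = 3180.86, centroid at (45.00, 79.10).
triangular fin: A = ½·60·20 = 600.00, centroid at (110.00, 6.67).
hole: A = −π·10² = -314.16, centroid at (23.00, 34.00).
ΣA = 8866.70 mm²
ΣAx̄ = (5400.00)(45.00) + (3180.86)(45.00) + (600.00)(110.00) + (-314.16)(23.00) = 444913.15 mm³
ΣAȳ = (5400.00)(30.00) + (3180.86)(79.10) + (600.00)(6.67) + (-314.16)(34.00) = 406920.34 mm³
x̄ = 444913.15 / 8866.70 = 50.18 mm
ȳ = 406920.34 / 8866.70 = 45.89 mm

x̄ = 50.18 mm, ȳ = 45.89 mm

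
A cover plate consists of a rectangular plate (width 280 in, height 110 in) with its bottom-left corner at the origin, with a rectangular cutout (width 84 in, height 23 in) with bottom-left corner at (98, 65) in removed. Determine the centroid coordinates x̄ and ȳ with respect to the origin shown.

plate: A = 280 × 110 = 30800.00, centroid at (140.00, 55.00).
hole: A = −(84 × 23) = -1932.00, centroid at (140.00, 76.50).
ΣA = 28868.00 in²
ΣAx̄ = (30800.00)(140.00) + (-1932.00)(140.00) = 4041520.00 in³
ΣAȳ = (30800.00)(55.00) + (-1932.00)(76.50) = 1546202.00 in³
x̄ = 4041520.00 / 28868.00 = 140.00 in
ȳ = 1546202.00 / 28868.00 = 53.56 in

x̄ = 140.00 in, ȳ = 53.56 in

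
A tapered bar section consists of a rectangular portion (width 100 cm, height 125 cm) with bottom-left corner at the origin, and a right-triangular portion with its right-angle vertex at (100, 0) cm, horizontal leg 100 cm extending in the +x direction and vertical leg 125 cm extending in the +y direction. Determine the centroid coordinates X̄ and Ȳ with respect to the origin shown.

Part | A | x̄ᵢ | ȳᵢ | A·x̄ᵢ | A·ȳᵢ
rectangular portion | 12500.00 | 50.00 | 62.50 | 625000.00 | 781250.00
triangular portion | 6250.00 | 133.33 | 41.67 | 833333.33 | 260416.67
Σ | 18750.00 |  |  | 1458333.33 | 1041666.67
X̄ = 1458333.33 / 18750.00 = 77.78 cm
Ȳ = 1041666.67 / 18750.00 = 55.56 cm

X̄ = 77.78 cm, Ȳ = 55.56 cm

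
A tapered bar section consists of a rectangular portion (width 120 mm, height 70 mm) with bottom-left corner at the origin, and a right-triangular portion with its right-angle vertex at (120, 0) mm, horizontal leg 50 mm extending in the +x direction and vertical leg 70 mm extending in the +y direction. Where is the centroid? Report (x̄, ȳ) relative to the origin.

rectangular portion: A = 120 × 70 = 8400.00, centroid at (60.00, 35.00).
triangular portion: A = ½·50·70 = 1750.00, centroid at (136.67, 23.33).
ΣA = 10150.00 mm²
ΣAx̄ = (8400.00)(60.00) + (1750.00)(136.67) = 743166.67 mm³
ΣAȳ = (8400.00)(35.00) + (1750.00)(23.33) = 334833.33 mm³
x̄ = 743166.67 / 10150.00 = 73.22 mm
ȳ = 334833.33 / 10150.00 = 32.99 mm

x̄ = 73.22 mm, ȳ = 32.99 mm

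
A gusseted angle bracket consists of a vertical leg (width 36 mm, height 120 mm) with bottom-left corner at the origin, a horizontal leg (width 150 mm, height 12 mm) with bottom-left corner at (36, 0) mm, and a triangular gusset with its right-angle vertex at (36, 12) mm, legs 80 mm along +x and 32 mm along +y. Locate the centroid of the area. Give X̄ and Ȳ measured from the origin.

Part | A | x̄ᵢ | ȳᵢ | A·x̄ᵢ | A·ȳᵢ
vertical leg | 4320.00 | 18.00 | 60.00 | 77760.00 | 259200.00
horizontal leg | 1800.00 | 111.00 | 6.00 | 199800.00 | 10800.00
gusset | 1280.00 | 62.67 | 22.67 | 80213.33 | 29013.33
Σ | 7400.00 |  |  | 357773.33 | 299013.33
X̄ = 357773.33 / 7400.00 = 48.35 mm
Ȳ = 299013.33 / 7400.00 = 40.41 mm

X̄ = 48.35 mm, Ȳ = 40.41 mm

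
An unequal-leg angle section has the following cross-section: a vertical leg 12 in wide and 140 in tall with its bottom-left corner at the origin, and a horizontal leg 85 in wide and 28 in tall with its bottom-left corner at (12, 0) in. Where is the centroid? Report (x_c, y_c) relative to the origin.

x_c = 34.43 in, y_c = 37.17 in

vertical leg: A = 12 × 140 = 1680.00, centroid at (6.00, 70.00).
horizontal leg: A = 85 × 28 = 2380.00, centroid at (54.50, 14.00).
ΣA = 4060.00 in²
ΣAx_c = (1680.00)(6.00) + (2380.00)(54.50) = 139790.00 in³
ΣAy_c = (1680.00)(70.00) + (2380.00)(14.00) = 150920.00 in³
x_c = 139790.00 / 4060.00 = 34.43 in
y_c = 150920.00 / 4060.00 = 37.17 in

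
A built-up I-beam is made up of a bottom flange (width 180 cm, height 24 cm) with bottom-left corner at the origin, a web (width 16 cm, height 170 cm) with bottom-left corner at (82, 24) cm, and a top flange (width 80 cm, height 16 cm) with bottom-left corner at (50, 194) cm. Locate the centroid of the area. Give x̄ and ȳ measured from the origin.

bottom flange: A = 180 × 24 = 4320.00, centroid at (90.00, 12.00).
web: A = 16 × 170 = 2720.00, centroid at (90.00, 109.00).
top flange: A = 80 × 16 = 1280.00, centroid at (90.00, 202.00).
ΣA = 8320.00 cm²
ΣAx̄ = (4320.00)(90.00) + (2720.00)(90.00) + (1280.00)(90.00) = 748800.00 cm³
ΣAȳ = (4320.00)(12.00) + (2720.00)(109.00) + (1280.00)(202.00) = 606880.00 cm³
x̄ = 748800.00 / 8320.00 = 90.00 cm
ȳ = 606880.00 / 8320.00 = 72.94 cm

x̄ = 90.00 cm, ȳ = 72.94 cm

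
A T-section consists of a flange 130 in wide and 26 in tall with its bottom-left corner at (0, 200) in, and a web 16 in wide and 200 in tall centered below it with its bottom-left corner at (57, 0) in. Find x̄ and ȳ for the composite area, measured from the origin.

x̄ = 65.00 in, ȳ = 158.05 in

web: A = 16 × 200 = 3200.00, centroid at (65.00, 100.00).
flange: A = 130 × 26 = 3380.00, centroid at (65.00, 213.00).
ΣA = 6580.00 in²
ΣAx̄ = (3200.00)(65.00) + (3380.00)(65.00) = 427700.00 in³
ΣAȳ = (3200.00)(100.00) + (3380.00)(213.00) = 1039940.00 in³
x̄ = 427700.00 / 6580.00 = 65.00 in
ȳ = 1039940.00 / 6580.00 = 158.05 in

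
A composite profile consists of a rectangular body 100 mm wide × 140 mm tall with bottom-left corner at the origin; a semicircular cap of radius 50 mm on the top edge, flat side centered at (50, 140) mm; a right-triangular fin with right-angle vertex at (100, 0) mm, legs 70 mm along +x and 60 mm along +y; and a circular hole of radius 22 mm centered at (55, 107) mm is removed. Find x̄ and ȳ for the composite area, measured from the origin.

x̄ = 57.91 mm, ȳ = 80.64 mm

rectangular body: A = 100 × 140 = 14000.00, centroid at (50.00, 70.00).
semicircular top: A = ½π·50² = 3926.99, centroid at (50.00, 161.22).
triangular fin: A = ½·70·60 = 2100.00, centroid at (123.33, 20.00).
hole: A = −π·22² = -1520.53, centroid at (55.00, 107.00).
ΣA = 18506.46 mm²
ΣAx̄ = (14000.00)(50.00) + (3926.99)(50.00) + (2100.00)(123.33) + (-1520.53)(55.00) = 1071720.34 mm³
ΣAȳ = (14000.00)(70.00) + (3926.99)(161.22) + (2100.00)(20.00) + (-1520.53)(107.00) = 1492415.25 mm³
x̄ = 1071720.34 / 18506.46 = 57.91 mm
ȳ = 1492415.25 / 18506.46 = 80.64 mm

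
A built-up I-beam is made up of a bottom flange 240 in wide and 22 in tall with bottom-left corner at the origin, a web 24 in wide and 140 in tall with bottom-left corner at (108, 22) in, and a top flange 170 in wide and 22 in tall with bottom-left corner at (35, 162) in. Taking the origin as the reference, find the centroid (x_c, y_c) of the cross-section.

x_c = 120.00 in, y_c = 81.92 in

bottom flange: A = 240 × 22 = 5280.00, centroid at (120.00, 11.00).
web: A = 24 × 140 = 3360.00, centroid at (120.00, 92.00).
top flange: A = 170 × 22 = 3740.00, centroid at (120.00, 173.00).
ΣA = 12380.00 in²
ΣAx_c = (5280.00)(120.00) + (3360.00)(120.00) + (3740.00)(120.00) = 1485600.00 in³
ΣAy_c = (5280.00)(11.00) + (3360.00)(92.00) + (3740.00)(173.00) = 1014220.00 in³
x_c = 1485600.00 / 12380.00 = 120.00 in
y_c = 1014220.00 / 12380.00 = 81.92 in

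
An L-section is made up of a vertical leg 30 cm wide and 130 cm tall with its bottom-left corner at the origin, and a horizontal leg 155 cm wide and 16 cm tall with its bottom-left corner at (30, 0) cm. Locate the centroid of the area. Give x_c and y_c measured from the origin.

vertical leg: A = 30 × 130 = 3900.00, centroid at (15.00, 65.00).
horizontal leg: A = 155 × 16 = 2480.00, centroid at (107.50, 8.00).
ΣA = 6380.00 cm², ΣAx_c = 325100.00 cm³, ΣAy_c = 273340.00 cm³.
x_c = 325100.00/6380.00 = 50.96 cm; y_c = 273340.00/6380.00 = 42.84 cm.

x_c = 50.96 cm, y_c = 42.84 cm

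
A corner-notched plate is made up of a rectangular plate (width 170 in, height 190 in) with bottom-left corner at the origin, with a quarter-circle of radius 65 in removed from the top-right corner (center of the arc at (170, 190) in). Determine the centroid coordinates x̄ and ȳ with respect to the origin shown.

x̄ = 78.43 in, ȳ = 87.28 in

plate: A = 170 × 190 = 32300.00, centroid at (85.00, 95.00).
removed quarter-circle: A = −¼π·65² = -3318.31, centroid at (142.41, 162.41).
ΣA = 28981.69 in²
ΣAx̄ = (32300.00)(85.00) + (-3318.31)(142.41) = 2272929.44 in³
ΣAȳ = (32300.00)(95.00) + (-3318.31)(162.41) = 2529563.29 in³
x̄ = 2272929.44 / 28981.69 = 78.43 in
ȳ = 2529563.29 / 28981.69 = 87.28 in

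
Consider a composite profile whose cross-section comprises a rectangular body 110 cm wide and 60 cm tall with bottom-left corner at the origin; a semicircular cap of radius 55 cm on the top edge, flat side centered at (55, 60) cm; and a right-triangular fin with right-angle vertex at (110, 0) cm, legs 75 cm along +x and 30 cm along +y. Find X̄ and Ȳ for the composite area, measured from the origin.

rectangular body: A = 110 × 60 = 6600.00, centroid at (55.00, 30.00).
semicircular top: A = ½π·55² = 4751.66, centroid at (55.00, 83.34).
triangular fin: A = ½·75·30 = 1125.00, centroid at (135.00, 10.00).
ΣA = 12476.66 cm², ΣAX̄ = 776216.24 cm³, ΣAȲ = 605266.20 cm³.
X̄ = 776216.24/12476.66 = 62.21 cm; Ȳ = 605266.20/12476.66 = 48.51 cm.

X̄ = 62.21 cm, Ȳ = 48.51 cm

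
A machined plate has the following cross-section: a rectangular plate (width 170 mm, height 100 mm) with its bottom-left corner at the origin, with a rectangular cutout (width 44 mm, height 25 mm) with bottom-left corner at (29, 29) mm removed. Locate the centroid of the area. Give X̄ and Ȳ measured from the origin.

X̄ = 87.35 mm, Ȳ = 50.59 mm

Part | A | x̄ᵢ | ȳᵢ | A·x̄ᵢ | A·ȳᵢ
plate | 17000.00 | 85.00 | 50.00 | 1445000.00 | 850000.00
hole | -1100.00 | 51.00 | 41.50 | -56100.00 | -45650.00
Σ | 15900.00 |  |  | 1388900.00 | 804350.00
X̄ = 1388900.00 / 15900.00 = 87.35 mm
Ȳ = 804350.00 / 15900.00 = 50.59 mm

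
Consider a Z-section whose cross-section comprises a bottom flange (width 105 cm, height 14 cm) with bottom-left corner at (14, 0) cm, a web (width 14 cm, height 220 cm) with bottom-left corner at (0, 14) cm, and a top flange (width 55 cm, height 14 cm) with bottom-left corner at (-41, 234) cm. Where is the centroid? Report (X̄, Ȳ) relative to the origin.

X̄ = 20.47 cm, Ȳ = 108.61 cm

Part | A | x̄ᵢ | ȳᵢ | A·x̄ᵢ | A·ȳᵢ
bottom flange | 1470.00 | 66.50 | 7.00 | 97755.00 | 10290.00
web | 3080.00 | 7.00 | 124.00 | 21560.00 | 381920.00
top flange | 770.00 | -13.50 | 241.00 | -10395.00 | 185570.00
Σ | 5320.00 |  |  | 108920.00 | 577780.00
X̄ = 108920.00 / 5320.00 = 20.47 cm
Ȳ = 577780.00 / 5320.00 = 108.61 cm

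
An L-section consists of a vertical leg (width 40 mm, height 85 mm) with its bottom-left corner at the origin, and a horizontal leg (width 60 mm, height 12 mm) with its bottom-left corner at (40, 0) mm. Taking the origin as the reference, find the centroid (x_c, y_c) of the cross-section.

x_c = 28.74 mm, y_c = 36.12 mm

Part | A | x̄ᵢ | ȳᵢ | A·x̄ᵢ | A·ȳᵢ
vertical leg | 3400.00 | 20.00 | 42.50 | 68000.00 | 144500.00
horizontal leg | 720.00 | 70.00 | 6.00 | 50400.00 | 4320.00
Σ | 4120.00 |  |  | 118400.00 | 148820.00
x_c = 118400.00 / 4120.00 = 28.74 mm
y_c = 148820.00 / 4120.00 = 36.12 mm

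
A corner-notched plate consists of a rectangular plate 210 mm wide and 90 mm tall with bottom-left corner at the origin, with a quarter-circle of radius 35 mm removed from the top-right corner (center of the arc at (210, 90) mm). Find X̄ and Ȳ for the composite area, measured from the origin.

X̄ = 100.16 mm, Ȳ = 43.38 mm

plate: A = 210 × 90 = 18900.00, centroid at (105.00, 45.00).
removed quarter-circle: A = −¼π·35² = -962.11, centroid at (195.15, 75.15).
ΣA = 17937.89 mm²
ΣAX̄ = (18900.00)(105.00) + (-962.11)(195.15) = 1796747.99 mm³
ΣAȲ = (18900.00)(45.00) + (-962.11)(75.15) = 778201.52 mm³
X̄ = 1796747.99 / 17937.89 = 100.16 mm
Ȳ = 778201.52 / 17937.89 = 43.38 mm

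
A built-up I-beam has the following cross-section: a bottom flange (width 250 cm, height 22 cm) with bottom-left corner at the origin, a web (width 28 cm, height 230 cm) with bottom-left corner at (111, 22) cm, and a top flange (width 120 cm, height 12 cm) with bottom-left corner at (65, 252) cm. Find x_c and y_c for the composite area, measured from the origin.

bottom flange: A = 250 × 22 = 5500.00, centroid at (125.00, 11.00).
web: A = 28 × 230 = 6440.00, centroid at (125.00, 137.00).
top flange: A = 120 × 12 = 1440.00, centroid at (125.00, 258.00).
ΣA = 13380.00 cm²
ΣAx_c = (5500.00)(125.00) + (6440.00)(125.00) + (1440.00)(125.00) = 1672500.00 cm³
ΣAy_c = (5500.00)(11.00) + (6440.00)(137.00) + (1440.00)(258.00) = 1314300.00 cm³
x_c = 1672500.00 / 13380.00 = 125.00 cm
y_c = 1314300.00 / 13380.00 = 98.23 cm

x_c = 125.00 cm, y_c = 98.23 cm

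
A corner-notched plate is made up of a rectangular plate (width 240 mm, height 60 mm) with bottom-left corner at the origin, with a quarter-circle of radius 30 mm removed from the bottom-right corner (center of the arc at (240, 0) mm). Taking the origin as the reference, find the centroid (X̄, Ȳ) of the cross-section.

plate: A = 240 × 60 = 14400.00, centroid at (120.00, 30.00).
removed quarter-circle: A = −¼π·30² = -706.86, centroid at (227.27, 12.73).
ΣA = 13693.14 mm², ΣAX̄ = 1567354.00 mm³, ΣAȲ = 423000.00 mm³.
X̄ = 1567354.00/13693.14 = 114.46 mm; Ȳ = 423000.00/13693.14 = 30.89 mm.

X̄ = 114.46 mm, Ȳ = 30.89 mm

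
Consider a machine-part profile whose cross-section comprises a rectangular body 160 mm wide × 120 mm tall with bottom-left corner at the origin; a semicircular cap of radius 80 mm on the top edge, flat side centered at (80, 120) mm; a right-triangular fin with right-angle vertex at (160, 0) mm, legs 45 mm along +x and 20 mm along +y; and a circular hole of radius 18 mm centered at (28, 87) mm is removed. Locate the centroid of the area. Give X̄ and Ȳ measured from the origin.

X̄ = 83.34 mm, Ȳ = 91.13 mm

rectangular body: A = 160 × 120 = 19200.00, centroid at (80.00, 60.00).
semicircular top: A = ½π·80² = 10053.10, centroid at (80.00, 153.95).
triangular fin: A = ½·45·20 = 450.00, centroid at (175.00, 6.67).
hole: A = −π·18² = -1017.88, centroid at (28.00, 87.00).
ΣA = 28685.22 mm²
ΣAX̄ = (19200.00)(80.00) + (10053.10)(80.00) + (450.00)(175.00) + (-1017.88)(28.00) = 2390497.19 mm³
ΣAȲ = (19200.00)(60.00) + (10053.10)(153.95) + (450.00)(6.67) + (-1017.88)(87.00) = 2614149.70 mm³
X̄ = 2390497.19 / 28685.22 = 83.34 mm
Ȳ = 2614149.70 / 28685.22 = 91.13 mm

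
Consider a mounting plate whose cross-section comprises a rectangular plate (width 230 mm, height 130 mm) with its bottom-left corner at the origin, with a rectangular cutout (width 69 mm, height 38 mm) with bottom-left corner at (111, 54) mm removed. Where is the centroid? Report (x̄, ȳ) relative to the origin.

x̄ = 112.07 mm, ȳ = 64.23 mm

plate: A = 230 × 130 = 29900.00, centroid at (115.00, 65.00).
hole: A = −(69 × 38) = -2622.00, centroid at (145.50, 73.00).
ΣA = 27278.00 mm², ΣAx̄ = 3056999.00 mm³, ΣAȳ = 1752094.00 mm³.
x̄ = 3056999.00/27278.00 = 112.07 mm; ȳ = 1752094.00/27278.00 = 64.23 mm.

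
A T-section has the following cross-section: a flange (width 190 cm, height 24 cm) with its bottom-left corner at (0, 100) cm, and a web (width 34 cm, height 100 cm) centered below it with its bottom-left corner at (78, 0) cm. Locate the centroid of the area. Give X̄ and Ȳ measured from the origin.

X̄ = 95.00 cm, Ȳ = 85.52 cm

Part | A | x̄ᵢ | ȳᵢ | A·x̄ᵢ | A·ȳᵢ
web | 3400.00 | 95.00 | 50.00 | 323000.00 | 170000.00
flange | 4560.00 | 95.00 | 112.00 | 433200.00 | 510720.00
Σ | 7960.00 |  |  | 756200.00 | 680720.00
X̄ = 756200.00 / 7960.00 = 95.00 cm
Ȳ = 680720.00 / 7960.00 = 85.52 cm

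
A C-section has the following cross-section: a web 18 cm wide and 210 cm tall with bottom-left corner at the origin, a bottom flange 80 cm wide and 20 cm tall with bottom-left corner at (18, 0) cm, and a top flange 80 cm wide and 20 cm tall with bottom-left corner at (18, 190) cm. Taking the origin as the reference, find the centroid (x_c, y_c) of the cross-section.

Part | A | x̄ᵢ | ȳᵢ | A·x̄ᵢ | A·ȳᵢ
web | 3780.00 | 9.00 | 105.00 | 34020.00 | 396900.00
bottom flange | 1600.00 | 58.00 | 10.00 | 92800.00 | 16000.00
top flange | 1600.00 | 58.00 | 200.00 | 92800.00 | 320000.00
Σ | 6980.00 |  |  | 219620.00 | 732900.00
x_c = 219620.00 / 6980.00 = 31.46 cm
y_c = 732900.00 / 6980.00 = 105.00 cm

x_c = 31.46 cm, y_c = 105.00 cm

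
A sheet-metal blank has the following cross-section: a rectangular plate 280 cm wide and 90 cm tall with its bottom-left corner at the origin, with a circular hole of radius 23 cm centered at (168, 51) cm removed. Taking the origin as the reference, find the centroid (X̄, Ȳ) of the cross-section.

X̄ = 138.02 cm, Ȳ = 44.58 cm

plate: A = 280 × 90 = 25200.00, centroid at (140.00, 45.00).
hole: A = −π·23² = -1661.90, centroid at (168.00, 51.00).
ΣA = 23538.10 cm², ΣAX̄ = 3248800.38 cm³, ΣAȲ = 1049242.97 cm³.
X̄ = 3248800.38/23538.10 = 138.02 cm; Ȳ = 1049242.97/23538.10 = 44.58 cm.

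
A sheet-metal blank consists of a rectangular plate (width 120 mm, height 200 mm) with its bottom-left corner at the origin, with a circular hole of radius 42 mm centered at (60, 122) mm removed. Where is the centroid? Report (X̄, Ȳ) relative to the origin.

X̄ = 60.00 mm, Ȳ = 93.39 mm

plate: A = 120 × 200 = 24000.00, centroid at (60.00, 100.00).
hole: A = −π·42² = -5541.77, centroid at (60.00, 122.00).
ΣA = 18458.23 mm², ΣAX̄ = 1107493.83 mm³, ΣAȲ = 1723904.13 mm³.
X̄ = 1107493.83/18458.23 = 60.00 mm; Ȳ = 1723904.13/18458.23 = 93.39 mm.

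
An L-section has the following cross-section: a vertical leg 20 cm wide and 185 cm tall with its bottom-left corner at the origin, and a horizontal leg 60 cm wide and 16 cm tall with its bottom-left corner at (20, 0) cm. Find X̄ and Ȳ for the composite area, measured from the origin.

vertical leg: A = 20 × 185 = 3700.00, centroid at (10.00, 92.50).
horizontal leg: A = 60 × 16 = 960.00, centroid at (50.00, 8.00).
ΣA = 4660.00 cm²
ΣAX̄ = (3700.00)(10.00) + (960.00)(50.00) = 85000.00 cm³
ΣAȲ = (3700.00)(92.50) + (960.00)(8.00) = 349930.00 cm³
X̄ = 85000.00 / 4660.00 = 18.24 cm
Ȳ = 349930.00 / 4660.00 = 75.09 cm

X̄ = 18.24 cm, Ȳ = 75.09 cm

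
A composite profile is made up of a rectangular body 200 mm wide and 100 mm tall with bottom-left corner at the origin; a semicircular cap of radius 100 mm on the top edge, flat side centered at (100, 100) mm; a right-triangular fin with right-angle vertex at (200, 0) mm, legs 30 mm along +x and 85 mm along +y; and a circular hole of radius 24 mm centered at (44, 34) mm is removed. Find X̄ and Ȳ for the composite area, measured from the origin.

Part | A | x̄ᵢ | ȳᵢ | A·x̄ᵢ | A·ȳᵢ
rectangular body | 20000.00 | 100.00 | 50.00 | 2000000.00 | 1000000.00
semicircular top | 15707.96 | 100.00 | 142.44 | 1570796.33 | 2237462.99
triangular fin | 1275.00 | 210.00 | 28.33 | 267750.00 | 36125.00
hole | -1809.56 | 44.00 | 34.00 | -79620.52 | -61524.95
Σ | 35173.41 |  |  | 3758925.80 | 3212063.04
X̄ = 3758925.80 / 35173.41 = 106.87 mm
Ȳ = 3212063.04 / 35173.41 = 91.32 mm

X̄ = 106.87 mm, Ȳ = 91.32 mm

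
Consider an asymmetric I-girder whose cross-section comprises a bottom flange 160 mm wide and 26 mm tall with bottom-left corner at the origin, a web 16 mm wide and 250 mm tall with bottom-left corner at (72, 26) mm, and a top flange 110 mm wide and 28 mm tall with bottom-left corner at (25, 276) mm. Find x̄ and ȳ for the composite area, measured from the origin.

x̄ = 80.00 mm, ȳ = 138.01 mm

Part | A | x̄ᵢ | ȳᵢ | A·x̄ᵢ | A·ȳᵢ
bottom flange | 4160.00 | 80.00 | 13.00 | 332800.00 | 54080.00
web | 4000.00 | 80.00 | 151.00 | 320000.00 | 604000.00
top flange | 3080.00 | 80.00 | 290.00 | 246400.00 | 893200.00
Σ | 11240.00 |  |  | 899200.00 | 1551280.00
x̄ = 899200.00 / 11240.00 = 80.00 mm
ȳ = 1551280.00 / 11240.00 = 138.01 mm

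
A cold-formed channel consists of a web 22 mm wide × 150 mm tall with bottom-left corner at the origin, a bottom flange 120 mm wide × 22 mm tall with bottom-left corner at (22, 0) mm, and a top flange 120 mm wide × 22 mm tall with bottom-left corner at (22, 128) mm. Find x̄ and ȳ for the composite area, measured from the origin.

x̄ = 54.69 mm, ȳ = 75.00 mm

web: A = 22 × 150 = 3300.00, centroid at (11.00, 75.00).
bottom flange: A = 120 × 22 = 2640.00, centroid at (82.00, 11.00).
top flange: A = 120 × 22 = 2640.00, centroid at (82.00, 139.00).
ΣA = 8580.00 mm², ΣAx̄ = 469260.00 mm³, ΣAȳ = 643500.00 mm³.
x̄ = 469260.00/8580.00 = 54.69 mm; ȳ = 643500.00/8580.00 = 75.00 mm.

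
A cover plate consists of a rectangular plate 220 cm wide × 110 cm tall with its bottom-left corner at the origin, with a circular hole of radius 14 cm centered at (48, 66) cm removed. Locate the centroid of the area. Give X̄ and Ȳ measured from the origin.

Part | A | x̄ᵢ | ȳᵢ | A·x̄ᵢ | A·ȳᵢ
plate | 24200.00 | 110.00 | 55.00 | 2662000.00 | 1331000.00
hole | -615.75 | 48.00 | 66.00 | -29556.10 | -40639.64
Σ | 23584.25 |  |  | 2632443.90 | 1290360.36
X̄ = 2632443.90 / 23584.25 = 111.62 cm
Ȳ = 1290360.36 / 23584.25 = 54.71 cm

X̄ = 111.62 cm, Ȳ = 54.71 cm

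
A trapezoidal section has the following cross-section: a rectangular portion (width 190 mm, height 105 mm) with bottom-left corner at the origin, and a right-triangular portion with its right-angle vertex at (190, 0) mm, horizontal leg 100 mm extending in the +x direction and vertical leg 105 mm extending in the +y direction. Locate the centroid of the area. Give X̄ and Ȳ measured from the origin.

rectangular portion: A = 190 × 105 = 19950.00, centroid at (95.00, 52.50).
triangular portion: A = ½·100·105 = 5250.00, centroid at (223.33, 35.00).
ΣA = 25200.00 mm²
ΣAX̄ = (19950.00)(95.00) + (5250.00)(223.33) = 3067750.00 mm³
ΣAȲ = (19950.00)(52.50) + (5250.00)(35.00) = 1231125.00 mm³
X̄ = 3067750.00 / 25200.00 = 121.74 mm
Ȳ = 1231125.00 / 25200.00 = 48.85 mm

X̄ = 121.74 mm, Ȳ = 48.85 mm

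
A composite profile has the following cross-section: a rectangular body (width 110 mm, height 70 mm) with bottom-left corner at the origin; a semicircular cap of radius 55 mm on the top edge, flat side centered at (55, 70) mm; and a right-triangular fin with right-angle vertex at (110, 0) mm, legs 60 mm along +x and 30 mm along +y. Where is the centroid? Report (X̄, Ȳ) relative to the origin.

X̄ = 60.06 mm, Ȳ = 54.08 mm

rectangular body: A = 110 × 70 = 7700.00, centroid at (55.00, 35.00).
semicircular top: A = ½π·55² = 4751.66, centroid at (55.00, 93.34).
triangular fin: A = ½·60·30 = 900.00, centroid at (130.00, 10.00).
ΣA = 13351.66 mm², ΣAX̄ = 801841.24 mm³, ΣAȲ = 722032.79 mm³.
X̄ = 801841.24/13351.66 = 60.06 mm; Ȳ = 722032.79/13351.66 = 54.08 mm.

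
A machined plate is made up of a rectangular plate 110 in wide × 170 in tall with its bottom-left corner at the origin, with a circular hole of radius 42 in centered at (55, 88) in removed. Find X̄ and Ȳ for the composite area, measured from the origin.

Part | A | x̄ᵢ | ȳᵢ | A·x̄ᵢ | A·ȳᵢ
plate | 18700.00 | 55.00 | 85.00 | 1028500.00 | 1589500.00
hole | -5541.77 | 55.00 | 88.00 | -304797.32 | -487675.71
Σ | 13158.23 |  |  | 723702.68 | 1101824.29
X̄ = 723702.68 / 13158.23 = 55.00 in
Ȳ = 1101824.29 / 13158.23 = 83.74 in

X̄ = 55.00 in, Ȳ = 83.74 in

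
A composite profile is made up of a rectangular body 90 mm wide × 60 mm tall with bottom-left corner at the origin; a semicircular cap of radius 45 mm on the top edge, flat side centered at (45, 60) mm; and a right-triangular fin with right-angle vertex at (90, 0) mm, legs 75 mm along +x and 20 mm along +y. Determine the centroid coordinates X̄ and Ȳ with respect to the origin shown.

X̄ = 50.63 mm, Ȳ = 44.86 mm

Part | A | x̄ᵢ | ȳᵢ | A·x̄ᵢ | A·ȳᵢ
rectangular body | 5400.00 | 45.00 | 30.00 | 243000.00 | 162000.00
semicircular top | 3180.86 | 45.00 | 79.10 | 143138.82 | 251601.75
triangular fin | 750.00 | 115.00 | 6.67 | 86250.00 | 5000.00
Σ | 9330.86 |  |  | 472388.82 | 418601.75
X̄ = 472388.82 / 9330.86 = 50.63 mm
Ȳ = 418601.75 / 9330.86 = 44.86 mm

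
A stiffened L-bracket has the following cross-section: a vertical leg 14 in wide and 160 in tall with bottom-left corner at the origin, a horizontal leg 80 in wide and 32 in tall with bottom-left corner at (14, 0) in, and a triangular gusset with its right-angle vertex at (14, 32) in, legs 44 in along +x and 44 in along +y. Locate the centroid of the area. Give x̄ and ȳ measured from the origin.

x̄ = 31.50 in, ȳ = 46.00 in

vertical leg: A = 14 × 160 = 2240.00, centroid at (7.00, 80.00).
horizontal leg: A = 80 × 32 = 2560.00, centroid at (54.00, 16.00).
gusset: A = ½·44·44 = 968.00, centroid at (28.67, 46.67).
ΣA = 5768.00 in²
ΣAx̄ = (2240.00)(7.00) + (2560.00)(54.00) + (968.00)(28.67) = 181669.33 in³
ΣAȳ = (2240.00)(80.00) + (2560.00)(16.00) + (968.00)(46.67) = 265333.33 in³
x̄ = 181669.33 / 5768.00 = 31.50 in
ȳ = 265333.33 / 5768.00 = 46.00 in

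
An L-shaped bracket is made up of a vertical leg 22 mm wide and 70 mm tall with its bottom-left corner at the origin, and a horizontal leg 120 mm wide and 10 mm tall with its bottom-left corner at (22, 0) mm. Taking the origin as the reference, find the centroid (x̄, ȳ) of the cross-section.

vertical leg: A = 22 × 70 = 1540.00, centroid at (11.00, 35.00).
horizontal leg: A = 120 × 10 = 1200.00, centroid at (82.00, 5.00).
ΣA = 2740.00 mm²
ΣAx̄ = (1540.00)(11.00) + (1200.00)(82.00) = 115340.00 mm³
ΣAȳ = (1540.00)(35.00) + (1200.00)(5.00) = 59900.00 mm³
x̄ = 115340.00 / 2740.00 = 42.09 mm
ȳ = 59900.00 / 2740.00 = 21.86 mm

x̄ = 42.09 mm, ȳ = 21.86 mm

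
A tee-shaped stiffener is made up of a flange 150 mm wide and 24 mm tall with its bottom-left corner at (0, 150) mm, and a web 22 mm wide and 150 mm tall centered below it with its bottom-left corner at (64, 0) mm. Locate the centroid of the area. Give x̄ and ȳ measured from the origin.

Part | A | x̄ᵢ | ȳᵢ | A·x̄ᵢ | A·ȳᵢ
web | 3300.00 | 75.00 | 75.00 | 247500.00 | 247500.00
flange | 3600.00 | 75.00 | 162.00 | 270000.00 | 583200.00
Σ | 6900.00 |  |  | 517500.00 | 830700.00
x̄ = 517500.00 / 6900.00 = 75.00 mm
ȳ = 830700.00 / 6900.00 = 120.39 mm

x̄ = 75.00 mm, ȳ = 120.39 mm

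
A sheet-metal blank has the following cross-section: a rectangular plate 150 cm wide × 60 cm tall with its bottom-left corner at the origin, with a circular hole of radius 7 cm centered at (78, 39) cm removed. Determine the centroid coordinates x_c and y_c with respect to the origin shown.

x_c = 74.95 cm, y_c = 29.84 cm

plate: A = 150 × 60 = 9000.00, centroid at (75.00, 30.00).
hole: A = −π·7² = -153.94, centroid at (78.00, 39.00).
ΣA = 8846.06 cm²
ΣAx_c = (9000.00)(75.00) + (-153.94)(78.00) = 662992.83 cm³
ΣAy_c = (9000.00)(30.00) + (-153.94)(39.00) = 263996.42 cm³
x_c = 662992.83 / 8846.06 = 74.95 cm
y_c = 263996.42 / 8846.06 = 29.84 cm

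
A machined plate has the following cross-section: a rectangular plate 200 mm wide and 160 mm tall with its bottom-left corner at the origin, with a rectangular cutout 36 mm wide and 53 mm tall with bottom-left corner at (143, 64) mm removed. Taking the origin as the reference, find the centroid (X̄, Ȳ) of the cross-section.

X̄ = 96.13 mm, Ȳ = 79.33 mm

plate: A = 200 × 160 = 32000.00, centroid at (100.00, 80.00).
hole: A = −(36 × 53) = -1908.00, centroid at (161.00, 90.50).
ΣA = 30092.00 mm², ΣAX̄ = 2892812.00 mm³, ΣAȲ = 2387326.00 mm³.
X̄ = 2892812.00/30092.00 = 96.13 mm; Ȳ = 2387326.00/30092.00 = 79.33 mm.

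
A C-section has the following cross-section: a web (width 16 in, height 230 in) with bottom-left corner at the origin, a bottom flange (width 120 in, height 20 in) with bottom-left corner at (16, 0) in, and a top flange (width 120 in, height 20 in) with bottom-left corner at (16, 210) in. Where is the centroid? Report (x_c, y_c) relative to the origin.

web: A = 16 × 230 = 3680.00, centroid at (8.00, 115.00).
bottom flange: A = 120 × 20 = 2400.00, centroid at (76.00, 10.00).
top flange: A = 120 × 20 = 2400.00, centroid at (76.00, 220.00).
ΣA = 8480.00 in², ΣAx_c = 394240.00 in³, ΣAy_c = 975200.00 in³.
x_c = 394240.00/8480.00 = 46.49 in; y_c = 975200.00/8480.00 = 115.00 in.

x_c = 46.49 in, y_c = 115.00 in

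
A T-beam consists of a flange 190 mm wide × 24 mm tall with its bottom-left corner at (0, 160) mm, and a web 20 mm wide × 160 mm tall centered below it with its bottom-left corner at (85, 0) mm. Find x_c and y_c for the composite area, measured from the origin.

x_c = 95.00 mm, y_c = 134.06 mm

web: A = 20 × 160 = 3200.00, centroid at (95.00, 80.00).
flange: A = 190 × 24 = 4560.00, centroid at (95.00, 172.00).
ΣA = 7760.00 mm², ΣAx_c = 737200.00 mm³, ΣAy_c = 1040320.00 mm³.
x_c = 737200.00/7760.00 = 95.00 mm; y_c = 1040320.00/7760.00 = 134.06 mm.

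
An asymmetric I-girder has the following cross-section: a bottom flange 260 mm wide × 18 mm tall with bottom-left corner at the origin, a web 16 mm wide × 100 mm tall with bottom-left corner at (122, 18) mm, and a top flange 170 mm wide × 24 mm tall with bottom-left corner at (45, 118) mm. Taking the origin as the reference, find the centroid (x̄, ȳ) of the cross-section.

Part | A | x̄ᵢ | ȳᵢ | A·x̄ᵢ | A·ȳᵢ
bottom flange | 4680.00 | 130.00 | 9.00 | 608400.00 | 42120.00
web | 1600.00 | 130.00 | 68.00 | 208000.00 | 108800.00
top flange | 4080.00 | 130.00 | 130.00 | 530400.00 | 530400.00
Σ | 10360.00 |  |  | 1346800.00 | 681320.00
x̄ = 1346800.00 / 10360.00 = 130.00 mm
ȳ = 681320.00 / 10360.00 = 65.76 mm

x̄ = 130.00 mm, ȳ = 65.76 mm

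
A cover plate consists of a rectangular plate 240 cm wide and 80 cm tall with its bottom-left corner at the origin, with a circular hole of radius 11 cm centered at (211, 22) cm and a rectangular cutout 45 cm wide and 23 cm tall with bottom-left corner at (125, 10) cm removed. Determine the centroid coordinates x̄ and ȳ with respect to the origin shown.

x̄ = 116.45 cm, ȳ = 41.46 cm

Part | A | x̄ᵢ | ȳᵢ | A·x̄ᵢ | A·ȳᵢ
plate | 19200.00 | 120.00 | 40.00 | 2304000.00 | 768000.00
hole 1 | -380.13 | 211.00 | 22.00 | -80208.00 | -8362.92
hole 2 | -1035.00 | 147.50 | 21.50 | -152662.50 | -22252.50
Σ | 17784.87 |  |  | 2071129.50 | 737384.58
x̄ = 2071129.50 / 17784.87 = 116.45 cm
ȳ = 737384.58 / 17784.87 = 41.46 cm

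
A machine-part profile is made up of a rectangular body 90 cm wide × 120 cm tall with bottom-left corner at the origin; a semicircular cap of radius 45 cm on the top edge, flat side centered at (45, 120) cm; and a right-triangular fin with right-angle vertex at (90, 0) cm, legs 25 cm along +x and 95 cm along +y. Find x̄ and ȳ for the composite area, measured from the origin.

x̄ = 49.18 cm, ȳ = 74.37 cm

rectangular body: A = 90 × 120 = 10800.00, centroid at (45.00, 60.00).
semicircular top: A = ½π·45² = 3180.86, centroid at (45.00, 139.10).
triangular fin: A = ½·25·95 = 1187.50, centroid at (98.33, 31.67).
ΣA = 15168.36 cm²
ΣAx̄ = (10800.00)(45.00) + (3180.86)(45.00) + (1187.50)(98.33) = 745909.65 cm³
ΣAȳ = (10800.00)(60.00) + (3180.86)(139.10) + (1187.50)(31.67) = 1128057.67 cm³
x̄ = 745909.65 / 15168.36 = 49.18 cm
ȳ = 1128057.67 / 15168.36 = 74.37 cm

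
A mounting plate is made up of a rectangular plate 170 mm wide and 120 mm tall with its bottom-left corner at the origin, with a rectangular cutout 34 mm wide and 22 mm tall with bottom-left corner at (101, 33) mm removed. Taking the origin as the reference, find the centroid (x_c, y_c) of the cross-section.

x_c = 83.74 mm, y_c = 60.61 mm

plate: A = 170 × 120 = 20400.00, centroid at (85.00, 60.00).
hole: A = −(34 × 22) = -748.00, centroid at (118.00, 44.00).
ΣA = 19652.00 mm², ΣAx_c = 1645736.00 mm³, ΣAy_c = 1191088.00 mm³.
x_c = 1645736.00/19652.00 = 83.74 mm; y_c = 1191088.00/19652.00 = 60.61 mm.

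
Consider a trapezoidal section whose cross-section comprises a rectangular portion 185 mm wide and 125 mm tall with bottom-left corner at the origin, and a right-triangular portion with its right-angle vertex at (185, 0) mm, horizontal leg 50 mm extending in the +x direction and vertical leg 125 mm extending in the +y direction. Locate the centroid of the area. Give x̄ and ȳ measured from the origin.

Part | A | x̄ᵢ | ȳᵢ | A·x̄ᵢ | A·ȳᵢ
rectangular portion | 23125.00 | 92.50 | 62.50 | 2139062.50 | 1445312.50
triangular portion | 3125.00 | 201.67 | 41.67 | 630208.33 | 130208.33
Σ | 26250.00 |  |  | 2769270.83 | 1575520.83
x̄ = 2769270.83 / 26250.00 = 105.50 mm
ȳ = 1575520.83 / 26250.00 = 60.02 mm

x̄ = 105.50 mm, ȳ = 60.02 mm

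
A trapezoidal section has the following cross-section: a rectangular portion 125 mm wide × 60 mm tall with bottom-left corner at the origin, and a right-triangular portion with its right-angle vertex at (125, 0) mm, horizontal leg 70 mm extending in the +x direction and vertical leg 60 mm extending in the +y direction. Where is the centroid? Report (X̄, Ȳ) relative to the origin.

X̄ = 81.28 mm, Ȳ = 27.81 mm

rectangular portion: A = 125 × 60 = 7500.00, centroid at (62.50, 30.00).
triangular portion: A = ½·70·60 = 2100.00, centroid at (148.33, 20.00).
ΣA = 9600.00 mm²
ΣAX̄ = (7500.00)(62.50) + (2100.00)(148.33) = 780250.00 mm³
ΣAȲ = (7500.00)(30.00) + (2100.00)(20.00) = 267000.00 mm³
X̄ = 780250.00 / 9600.00 = 81.28 mm
Ȳ = 267000.00 / 9600.00 = 27.81 mm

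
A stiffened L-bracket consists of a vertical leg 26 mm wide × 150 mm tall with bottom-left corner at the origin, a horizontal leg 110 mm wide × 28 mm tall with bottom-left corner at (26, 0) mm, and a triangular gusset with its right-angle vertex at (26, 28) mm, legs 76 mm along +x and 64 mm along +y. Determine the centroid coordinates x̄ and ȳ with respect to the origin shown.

x̄ = 45.16 mm, ȳ = 48.41 mm

vertical leg: A = 26 × 150 = 3900.00, centroid at (13.00, 75.00).
horizontal leg: A = 110 × 28 = 3080.00, centroid at (81.00, 14.00).
gusset: A = ½·76·64 = 2432.00, centroid at (51.33, 49.33).
ΣA = 9412.00 mm²
ΣAx̄ = (3900.00)(13.00) + (3080.00)(81.00) + (2432.00)(51.33) = 425022.67 mm³
ΣAȳ = (3900.00)(75.00) + (3080.00)(14.00) + (2432.00)(49.33) = 455598.67 mm³
x̄ = 425022.67 / 9412.00 = 45.16 mm
ȳ = 455598.67 / 9412.00 = 48.41 mm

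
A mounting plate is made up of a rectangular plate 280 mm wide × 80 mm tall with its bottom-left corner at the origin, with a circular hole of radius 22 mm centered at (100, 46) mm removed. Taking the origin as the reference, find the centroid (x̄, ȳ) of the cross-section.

plate: A = 280 × 80 = 22400.00, centroid at (140.00, 40.00).
hole: A = −π·22² = -1520.53, centroid at (100.00, 46.00).
ΣA = 20879.47 mm²
ΣAx̄ = (22400.00)(140.00) + (-1520.53)(100.00) = 2983946.92 mm³
ΣAȳ = (22400.00)(40.00) + (-1520.53)(46.00) = 826055.58 mm³
x̄ = 2983946.92 / 20879.47 = 142.91 mm
ȳ = 826055.58 / 20879.47 = 39.56 mm

x̄ = 142.91 mm, ȳ = 39.56 mm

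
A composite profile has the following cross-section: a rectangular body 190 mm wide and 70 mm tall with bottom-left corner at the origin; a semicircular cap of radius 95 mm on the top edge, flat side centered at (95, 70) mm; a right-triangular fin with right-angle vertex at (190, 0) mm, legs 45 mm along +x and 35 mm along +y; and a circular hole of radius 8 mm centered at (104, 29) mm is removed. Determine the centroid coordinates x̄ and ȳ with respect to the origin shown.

x̄ = 98.02 mm, ȳ = 72.44 mm

rectangular body: A = 190 × 70 = 13300.00, centroid at (95.00, 35.00).
semicircular top: A = ½π·95² = 14176.44, centroid at (95.00, 110.32).
triangular fin: A = ½·45·35 = 787.50, centroid at (205.00, 11.67).
hole: A = −π·8² = -201.06, centroid at (104.00, 29.00).
ΣA = 28062.87 mm²
ΣAx̄ = (13300.00)(95.00) + (14176.44)(95.00) + (787.50)(205.00) + (-201.06)(104.00) = 2750788.56 mm³
ΣAȳ = (13300.00)(35.00) + (14176.44)(110.32) + (787.50)(11.67) + (-201.06)(29.00) = 2032790.62 mm³
x̄ = 2750788.56 / 28062.87 = 98.02 mm
ȳ = 2032790.62 / 28062.87 = 72.44 mm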